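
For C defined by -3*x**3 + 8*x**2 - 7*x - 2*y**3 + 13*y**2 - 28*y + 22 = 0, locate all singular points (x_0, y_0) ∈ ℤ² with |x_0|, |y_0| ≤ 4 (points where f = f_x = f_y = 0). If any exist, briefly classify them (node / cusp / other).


Singular points: {(1, 2)}; classification: node.

Compute partial derivatives:
  f_x = -9*x**2 + 16*x - 7.
  f_y = -6*y**2 + 26*y - 28.
Scan x_0 ∈ {−4, ..., 4}. For each x_0, f_y(x_0, y) is a polynomial in y; find its integer roots y ∈ {−4, ..., 4}, then test f_x and f at those candidates.
  x = -4: f_y(-4, y) = -6*y**2 + 26*y - 28; vanishes at y ∈ {2}. (-4, 2): f_x = -215 ≠ 0.
  x = -3: f_y(-3, y) = -6*y**2 + 26*y - 28; vanishes at y ∈ {2}. (-3, 2): f_x = -136 ≠ 0.
  x = -2: f_y(-2, y) = -6*y**2 + 26*y - 28; vanishes at y ∈ {2}. (-2, 2): f_x = -75 ≠ 0.
  x = -1: f_y(-1, y) = -6*y**2 + 26*y - 28; vanishes at y ∈ {2}. (-1, 2): f_x = -32 ≠ 0.
  x = 0: f_y(0, y) = -6*y**2 + 26*y - 28; vanishes at y ∈ {2}. (0, 2): f_x = -7 ≠ 0.
  x = 1: f_y(1, y) = -6*y**2 + 26*y - 28; vanishes at y ∈ {2}. (1, 2): f_x = 0, f = 0 — SINGULAR.
  x = 2: f_y(2, y) = -6*y**2 + 26*y - 28; vanishes at y ∈ {2}. (2, 2): f_x = -11 ≠ 0.
  x = 3: f_y(3, y) = -6*y**2 + 26*y - 28; vanishes at y ∈ {2}. (3, 2): f_x = -40 ≠ 0.
  x = 4: f_y(4, y) = -6*y**2 + 26*y - 28; vanishes at y ∈ {2}. (4, 2): f_x = -87 ≠ 0.
Only singular point on the grid: (1, 2).
Classify: substitute x = 1 + u, y = 2 + v and expand: f = -3*u**3 - u**2 - 2*v**3 + v**2.
No constant or linear terms (consistent with a singular point). Quadratic part: -u**2 + v**2. Cubic part: -3*u**3 - 2*v**3.
The quadratic part v**2 - u**2 = (v − u)(v + u) splits into two distinct linear factors, so there are two distinct tangent lines y − 2 = ±(x − 1) — this is a node (ordinary double point).
Classification: node.


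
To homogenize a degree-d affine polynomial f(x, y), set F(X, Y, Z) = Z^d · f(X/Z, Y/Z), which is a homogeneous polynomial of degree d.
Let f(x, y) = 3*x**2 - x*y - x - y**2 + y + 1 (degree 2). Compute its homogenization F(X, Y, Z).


F(X, Y, Z) = 3*X**2 - X*Y - X*Z - Y**2 + Y*Z + Z**2

deg(f) = 2.
Substitute x = X/Z, y = Y/Z into f, then multiply by Z^2.
  monomial 3·x^2·y^0 ↦ 3·X^2·Y^0·Z^0.
  monomial -1·x^1·y^1 ↦ -1·X^1·Y^1·Z^0.
  monomial -1·x^1·y^0 ↦ -1·X^1·Y^0·Z^1.
  monomial -1·x^0·y^2 ↦ -1·X^0·Y^2·Z^0.
  monomial 1·x^0·y^1 ↦ 1·X^0·Y^1·Z^1.
  monomial 1·x^0·y^0 ↦ 1·X^0·Y^0·Z^2.
Collecting: F(X, Y, Z) = 3*X**2 - X*Y - X*Z - Y**2 + Y*Z + Z**2.


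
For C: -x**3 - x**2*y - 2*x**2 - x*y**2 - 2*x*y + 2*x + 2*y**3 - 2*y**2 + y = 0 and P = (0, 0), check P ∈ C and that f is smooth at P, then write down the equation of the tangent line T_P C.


Tangent line at P: 2*x + y = 0.

Step 1: f(0, 0) = 0, so P lies on C.
Step 2: partial derivatives
  f_x(x, y) = -3*x**2 - 2*x*y - 4*x - y**2 - 2*y + 2, f_y(x, y) = -x**2 - 2*x*y - 2*x + 6*y**2 - 4*y + 1.
  f_x(P) = 2, f_y(P) = 1 (gradient nonzero, so P is smooth).
Step 3: tangent line at P: 2·(x − 0) + 1·(y − 0) = 0.
Expanding: 2*x + y = 0.


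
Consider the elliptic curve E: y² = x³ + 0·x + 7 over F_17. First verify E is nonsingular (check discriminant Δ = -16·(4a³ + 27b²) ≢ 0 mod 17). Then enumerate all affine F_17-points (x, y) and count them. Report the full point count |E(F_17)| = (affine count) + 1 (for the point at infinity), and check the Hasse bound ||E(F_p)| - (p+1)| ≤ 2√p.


Affine points = {(1, 5), (1, 12), (2, 7), (2, 10), (3, 0), (5, 8), (5, 9), (6, 6), (6, 11), (8, 3), (8, 14), (10, 2), (10, 15), (12, 1), (12, 16), (15, 4), (15, 13)}; affine count = 17; |E(F_17)| = 18.

Discriminant check: Δ ∝ 4a³ + 27b² = 4·0³ + 27·7² = 4·0 + 27·49 ≡ 14 (mod 17). Nonzero ⇒ E is nonsingular.
For each x ∈ F_17, compute rhs = x³ + 0·x + 7 mod 17, then count y ∈ F_17 with y² ≡ rhs.
  x = 0: rhs = 7, matching y values: none (0 points).
  x = 1: rhs = 8, matching y values: 5, 12 (2 points).
  x = 2: rhs = 15, matching y values: 7, 10 (2 points).
  x = 3: rhs = 0, matching y values: 0 (1 points).
  x = 4: rhs = 3, matching y values: none (0 points).
  x = 5: rhs = 13, matching y values: 8, 9 (2 points).
  x = 6: rhs = 2, matching y values: 6, 11 (2 points).
  x = 7: rhs = 10, matching y values: none (0 points).
  x = 8: rhs = 9, matching y values: 3, 14 (2 points).
  x = 9: rhs = 5, matching y values: none (0 points).
  x = 10: rhs = 4, matching y values: 2, 15 (2 points).
  x = 11: rhs = 12, matching y values: none (0 points).
  x = 12: rhs = 1, matching y values: 1, 16 (2 points).
  x = 13: rhs = 11, matching y values: none (0 points).
  x = 14: rhs = 14, matching y values: none (0 points).
  x = 15: rhs = 16, matching y values: 4, 13 (2 points).
  x = 16: rhs = 6, matching y values: none (0 points).
Total affine count: 17.
Full point count |E(F_17)| = 17 + 1 = 18.
Hasse bound: |18 − (17+1)| = |0| = 0 ≤ 2√17 ≈ 8.2462 ✓.


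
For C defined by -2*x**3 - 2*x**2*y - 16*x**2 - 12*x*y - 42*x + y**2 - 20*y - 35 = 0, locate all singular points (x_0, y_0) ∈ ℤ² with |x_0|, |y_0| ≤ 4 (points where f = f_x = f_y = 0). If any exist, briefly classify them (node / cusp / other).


Singular points: {(-3, 1)}; classification: cusp.

Compute partial derivatives:
  f_x = -6*x**2 - 4*x*y - 32*x - 12*y - 42.
  f_y = -2*x**2 - 12*x + 2*y - 20.
Scan x_0 ∈ {−4, ..., 4}. For each x_0, f_y(x_0, y) is a polynomial in y; find its integer roots y ∈ {−4, ..., 4}, then test f_x and f at those candidates.
  x = -4: f_y(-4, y) = 2*y - 4; vanishes at y ∈ {2}. (-4, 2): f_x = -2 ≠ 0.
  x = -3: f_y(-3, y) = 2*y - 2; vanishes at y ∈ {1}. (-3, 1): f_x = 0, f = 0 — SINGULAR.
  x = -2: f_y(-2, y) = 2*y - 4; vanishes at y ∈ {2}. (-2, 2): f_x = -10 ≠ 0.
  x = -1: f_y(-1, y) = 2*y - 10; no integer root y with |y| ≤ 4.
  x = 0: f_y(0, y) = 2*y - 20; no integer root y with |y| ≤ 4.
  x = 1: f_y(1, y) = 2*y - 34; no integer root y with |y| ≤ 4.
  x = 2: f_y(2, y) = 2*y - 52; no integer root y with |y| ≤ 4.
  x = 3: f_y(3, y) = 2*y - 74; no integer root y with |y| ≤ 4.
  x = 4: f_y(4, y) = 2*y - 100; no integer root y with |y| ≤ 4.
Only singular point on the grid: (-3, 1).
Classify: substitute x = -3 + u, y = 1 + v and expand: f = -2*u**3 - 2*u**2*v + v**2.
No constant or linear terms (consistent with a singular point). Quadratic part: v**2. Cubic part: -2*u**3 - 2*u**2*v.
The quadratic part v**2 is a perfect square, so there is a single (double) tangent line v = 0, i.e. y = 1. Restricting the cubic part to that line (v = 0) leaves -2*u**3 ≠ 0, so f is not divisible by v and the branch is v² ≈ 2*u**3 to lowest order — this is a cusp.
Classification: cusp.


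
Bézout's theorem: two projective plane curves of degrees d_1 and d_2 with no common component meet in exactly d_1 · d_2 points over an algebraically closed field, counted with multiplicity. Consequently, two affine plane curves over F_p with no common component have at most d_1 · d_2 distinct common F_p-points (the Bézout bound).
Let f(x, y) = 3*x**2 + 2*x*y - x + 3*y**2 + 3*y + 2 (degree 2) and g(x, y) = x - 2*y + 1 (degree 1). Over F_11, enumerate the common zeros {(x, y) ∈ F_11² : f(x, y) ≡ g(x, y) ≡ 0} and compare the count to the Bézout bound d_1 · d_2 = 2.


Common zeros: ∅; count = 0; Bézout bound = 2.

deg(f) = 2, deg(g) = 1, so Bézout bound = 2.
Scan x ∈ F_11. For each x, list the y ∈ F_11 with f(x, y) ≡ 0 and those with g(x, y) ≡ 0 (mod 11); the common zeros in that column are the intersection.
  x = 0: f ≡ 0 at y ∈ ∅; g ≡ 0 at y ∈ {6}; common: ∅.
  x = 1: f ≡ 0 at y ∈ ∅; g ≡ 0 at y ∈ {1}; common: ∅.
  x = 2: f ≡ 0 at y ∈ {1, 4}; g ≡ 0 at y ∈ {7}; common: ∅.
  x = 3: f ≡ 0 at y ∈ {4}; g ≡ 0 at y ∈ {2}; common: ∅.
  x = 4: f ≡ 0 at y ∈ {5, 6}; g ≡ 0 at y ∈ {8}; common: ∅.
  x = 5: f ≡ 0 at y ∈ {1, 2}; g ≡ 0 at y ∈ {3}; common: ∅.
  x = 6: f ≡ 0 at y ∈ {3}; g ≡ 0 at y ∈ {9}; common: ∅.
  x = 7: f ≡ 0 at y ∈ {3, 6}; g ≡ 0 at y ∈ {4}; common: ∅.
  x = 8: f ≡ 0 at y ∈ ∅; g ≡ 0 at y ∈ {10}; common: ∅.
  x = 9: f ≡ 0 at y ∈ ∅; g ≡ 0 at y ∈ {5}; common: ∅.
  x = 10: f ≡ 0 at y ∈ ∅; g ≡ 0 at y ∈ {0}; common: ∅.
Collecting: common zeros = ∅, so the count is 0.
Comparison with the Bézout bound: 0 ≤ 2 = deg(f)·deg(g), as expected for curves with no common component (the affine F_11-count falls short of the bound because intersections may lie at infinity, over extension fields, or carry multiplicity).


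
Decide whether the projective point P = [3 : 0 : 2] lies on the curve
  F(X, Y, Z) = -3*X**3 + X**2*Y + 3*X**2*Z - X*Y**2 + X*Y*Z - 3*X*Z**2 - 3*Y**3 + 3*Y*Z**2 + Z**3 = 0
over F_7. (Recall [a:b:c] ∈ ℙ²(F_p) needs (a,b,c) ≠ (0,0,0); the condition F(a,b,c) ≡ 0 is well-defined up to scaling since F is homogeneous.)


F(3,0,2) ≡ 1 (mod 7); P is NOT on the curve.

Evaluate F(3, 0, 2) term-by-term (mod 7).
  -3*X**3 ↦ -3·27·1·1 = -81
  X**2*Y ↦ 1·9·0·1 = 0
  3*X**2*Z ↦ 3·9·1·2 = 54
  -X*Y**2 ↦ -1·3·0·1 = 0
  X*Y*Z ↦ 1·3·0·2 = 0
  -3*X*Z**2 ↦ -3·3·1·4 = -36
  -3*Y**3 ↦ -3·1·0·1 = 0
  3*Y*Z**2 ↦ 3·1·0·4 = 0
  Z**3 ↦ 1·1·1·8 = 8
Sum: F(3, 0, 2) = (-81) + (0) + (54) + (0) + (0) + (-36) + (0) + (0) + (8) = -55.
Reducing mod 7: -55 ≡ 1 (mod 7).
Since F(a, b, c) ≡ 1 ≠ 0 (mod 7), P does NOT lie on the curve.


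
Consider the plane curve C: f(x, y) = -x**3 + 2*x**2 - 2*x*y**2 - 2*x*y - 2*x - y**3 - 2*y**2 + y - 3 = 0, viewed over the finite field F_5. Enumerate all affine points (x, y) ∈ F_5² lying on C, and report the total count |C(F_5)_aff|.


Affine F_5-points: {(0, 1), (0, 3), (0, 4), (1, 1), (1, 2), (1, 3), (2, 2), (3, 4), (4, 2), (4, 4)}; count = 10.

For each of the 25 pairs (x, y) ∈ F_5², evaluate f(x, y) mod 5. Record the zeros.
  x = 0: [0↦2, 1↦0, 2↦3, 3↦0, 4↦0]  zeros at y ∈ {1, 3, 4}
  x = 1: [0↦1, 1↦0, 2↦0, 3↦0, 4↦4]  zeros at y ∈ {1, 2, 3}
  x = 2: [0↦3, 1↦3, 2↦0, 3↦3, 4↦1]  zeros at y ∈ {2}
  x = 3: [0↦2, 1↦3, 2↦2, 3↦3, 4↦0]  zeros at y ∈ {4}
  x = 4: [0↦2, 1↦4, 2↦0, 3↦4, 4↦0]  zeros at y ∈ {2, 4}
Collecting zeros: affine points = {(0, 1), (0, 3), (0, 4), (1, 1), (1, 2), (1, 3), (2, 2), (3, 4), (4, 2), (4, 4)}.
Total count |C(F_5)_aff| = 10.


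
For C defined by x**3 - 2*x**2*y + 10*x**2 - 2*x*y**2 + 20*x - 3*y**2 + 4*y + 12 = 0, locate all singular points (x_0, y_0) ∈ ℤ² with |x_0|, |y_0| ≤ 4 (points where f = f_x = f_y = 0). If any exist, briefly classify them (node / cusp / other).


Singular points: {(-2, 2)}; classification: cusp.

Compute partial derivatives:
  f_x = 3*x**2 - 4*x*y + 20*x - 2*y**2 + 20.
  f_y = -2*x**2 - 4*x*y - 6*y + 4.
Scan x_0 ∈ {−4, ..., 4}. For each x_0, f_y(x_0, y) is a polynomial in y; find its integer roots y ∈ {−4, ..., 4}, then test f_x and f at those candidates.
  x = -4: f_y(-4, y) = 10*y - 28; no integer root y with |y| ≤ 4.
  x = -3: f_y(-3, y) = 6*y - 14; no integer root y with |y| ≤ 4.
  x = -2: f_y(-2, y) = 2*y - 4; vanishes at y ∈ {2}. (-2, 2): f_x = 0, f = 0 — SINGULAR.
  x = -1: f_y(-1, y) = 2 - 2*y; vanishes at y ∈ {1}. (-1, 1): f_x = 5 ≠ 0.
  x = 0: f_y(0, y) = 4 - 6*y; no integer root y with |y| ≤ 4.
  x = 1: f_y(1, y) = 2 - 10*y; no integer root y with |y| ≤ 4.
  x = 2: f_y(2, y) = -14*y - 4; no integer root y with |y| ≤ 4.
  x = 3: f_y(3, y) = -18*y - 14; no integer root y with |y| ≤ 4.
  x = 4: f_y(4, y) = -22*y - 28; no integer root y with |y| ≤ 4.
Only singular point on the grid: (-2, 2).
Classify: substitute x = -2 + u, y = 2 + v and expand: f = u**3 - 2*u**2*v - 2*u*v**2 + v**2.
No constant or linear terms (consistent with a singular point). Quadratic part: v**2. Cubic part: u**3 - 2*u**2*v - 2*u*v**2.
The quadratic part v**2 is a perfect square, so there is a single (double) tangent line v = 0, i.e. y = 2. Restricting the cubic part to that line (v = 0) leaves u**3 ≠ 0, so f is not divisible by v and the branch is v² ≈ -u**3 to lowest order — this is a cusp.
Classification: cusp.


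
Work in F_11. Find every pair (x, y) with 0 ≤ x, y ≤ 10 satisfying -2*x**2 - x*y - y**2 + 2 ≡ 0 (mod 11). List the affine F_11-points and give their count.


Affine F_11-points: {(1, 0), (1, 10), (3, 4), (5, 7), (5, 10), (6, 1), (6, 4), (8, 7), (10, 0), (10, 1)}; count = 10.

For each of the 121 pairs (x, y) ∈ F_11², evaluate f(x, y) mod 11. Record the zeros.
  x = 0: [0↦2, 1↦1, 2↦9, 3↦4, 4↦8, 5↦10, 6↦10, 7↦8, 8↦4, 9↦9, 10↦1]  zeros at y ∈ ∅
  x = 1: [0↦0, 1↦9, 2↦5, 3↦10, 4↦2, 5↦3, 6↦2, 7↦10, 8↦5, 9↦9, 10↦0]  zeros at y ∈ {0, 10}
  x = 2: [0↦5, 1↦2, 2↦8, 3↦1, 4↦3, 5↦3, 6↦1, 7↦8, 8↦2, 9↦5, 10↦6]  zeros at y ∈ ∅
  x = 3: [0↦6, 1↦2, 2↦7, 3↦10, 4↦0, 5↦10, 6↦7, 7↦2, 8↦6, 9↦8, 10↦8]  zeros at y ∈ {4}
  x = 4: [0↦3, 1↦9, 2↦2, 3↦4, 4↦4, 5↦2, 6↦9, 7↦3, 8↦6, 9↦7, 10↦6]  zeros at y ∈ ∅
  x = 5: [0↦7, 1↦1, 2↦4, 3↦5, 4↦4, 5↦1, 6↦7, 7↦0, 8↦2, 9↦2, 10↦0]  zeros at y ∈ {7, 10}
  x = 6: [0↦7, 1↦0, 2↦2, 3↦2, 4↦0, 5↦7, 6↦1, 7↦4, 8↦5, 9↦4, 10↦1]  zeros at y ∈ {1, 4}
  x = 7: [0↦3, 1↦6, 2↦7, 3↦6, 4↦3, 5↦9, 6↦2, 7↦4, 8↦4, 9↦2, 10↦9]  zeros at y ∈ ∅
  x = 8: [0↦6, 1↦8, 2↦8, 3↦6, 4↦2, 5↦7, 6↦10, 7↦0, 8↦10, 9↦7, 10↦2]  zeros at y ∈ {7}
  x = 9: [0↦5, 1↦6, 2↦5, 3↦2, 4↦8, 5↦1, 6↦3, 7↦3, 8↦1, 9↦8, 10↦2]  zeros at y ∈ ∅
  x = 10: [0↦0, 1↦0, 2↦9, 3↦5, 4↦10, 5↦2, 6↦3, 7↦2, 8↦10, 9↦5, 10↦9]  zeros at y ∈ {0, 1}
Collecting zeros: affine points = {(1, 0), (1, 10), (3, 4), (5, 7), (5, 10), (6, 1), (6, 4), (8, 7), (10, 0), (10, 1)}.
Total count |C(F_11)_aff| = 10.


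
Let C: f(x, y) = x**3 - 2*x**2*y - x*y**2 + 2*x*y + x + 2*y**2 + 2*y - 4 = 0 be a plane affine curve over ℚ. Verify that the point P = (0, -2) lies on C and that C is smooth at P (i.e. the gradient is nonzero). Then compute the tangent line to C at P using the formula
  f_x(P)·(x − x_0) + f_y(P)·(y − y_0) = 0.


Tangent line at P: -7*x - 6*y - 12 = 0.

Step 1: f(0, -2) = 0, so P lies on C.
Step 2: partial derivatives
  f_x(x, y) = 3*x**2 - 4*x*y - y**2 + 2*y + 1, f_y(x, y) = -2*x**2 - 2*x*y + 2*x + 4*y + 2.
  f_x(P) = -7, f_y(P) = -6 (gradient nonzero, so P is smooth).
Step 3: tangent line at P: -7·(x − 0) + -6·(y − -2) = 0.
Expanding: -7*x - 6*y - 12 = 0.


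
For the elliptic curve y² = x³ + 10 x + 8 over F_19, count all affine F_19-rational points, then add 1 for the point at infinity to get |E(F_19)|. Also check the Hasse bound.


Affine points = {(1, 0), (2, 6), (2, 13), (4, 6), (4, 13), (8, 7), (8, 12), (10, 5), (10, 14), (11, 9), (11, 10), (13, 6), (13, 13), (14, 2), (14, 17), (18, 4), (18, 15)}; affine count = 17; |E(F_19)| = 18.

Discriminant check: Δ ∝ 4a³ + 27b² = 4·10³ + 27·8² = 4·1000 + 27·64 ≡ 9 (mod 19). Nonzero ⇒ E is nonsingular.
For each x ∈ F_19, compute rhs = x³ + 10·x + 8 mod 19, then count y ∈ F_19 with y² ≡ rhs.
  x = 0: rhs = 8, matching y values: none (0 points).
  x = 1: rhs = 0, matching y values: 0 (1 points).
  x = 2: rhs = 17, matching y values: 6, 13 (2 points).
  x = 3: rhs = 8, matching y values: none (0 points).
  x = 4: rhs = 17, matching y values: 6, 13 (2 points).
  x = 5: rhs = 12, matching y values: none (0 points).
  x = 6: rhs = 18, matching y values: none (0 points).
  x = 7: rhs = 3, matching y values: none (0 points).
  x = 8: rhs = 11, matching y values: 7, 12 (2 points).
  x = 9: rhs = 10, matching y values: none (0 points).
  x = 10: rhs = 6, matching y values: 5, 14 (2 points).
  x = 11: rhs = 5, matching y values: 9, 10 (2 points).
  x = 12: rhs = 13, matching y values: none (0 points).
  x = 13: rhs = 17, matching y values: 6, 13 (2 points).
  x = 14: rhs = 4, matching y values: 2, 17 (2 points).
  x = 15: rhs = 18, matching y values: none (0 points).
  x = 16: rhs = 8, matching y values: none (0 points).
  x = 17: rhs = 18, matching y values: none (0 points).
  x = 18: rhs = 16, matching y values: 4, 15 (2 points).
Total affine count: 17.
Full point count |E(F_19)| = 17 + 1 = 18.
Hasse bound: |18 − (19+1)| = |-2| = 2 ≤ 2√19 ≈ 8.7178 ✓.


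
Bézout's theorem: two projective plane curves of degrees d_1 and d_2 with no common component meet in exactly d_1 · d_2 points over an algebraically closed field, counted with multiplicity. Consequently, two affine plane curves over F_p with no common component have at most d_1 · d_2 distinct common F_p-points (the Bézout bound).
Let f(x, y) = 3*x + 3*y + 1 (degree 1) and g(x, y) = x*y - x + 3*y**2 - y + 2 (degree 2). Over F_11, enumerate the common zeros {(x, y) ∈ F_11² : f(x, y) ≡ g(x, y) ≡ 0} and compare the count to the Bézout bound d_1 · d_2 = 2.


Common zeros: {(3, 4), (9, 9)}; count = 2; Bézout bound = 2.

deg(f) = 1, deg(g) = 2, so Bézout bound = 2.
Scan x ∈ F_11. For each x, list the y ∈ F_11 with f(x, y) ≡ 0 and those with g(x, y) ≡ 0 (mod 11); the common zeros in that column are the intersection.
  x = 0: f ≡ 0 at y ∈ {7}; g ≡ 0 at y ∈ ∅; common: ∅.
  x = 1: f ≡ 0 at y ∈ {6}; g ≡ 0 at y ∈ ∅; common: ∅.
  x = 2: f ≡ 0 at y ∈ {5}; g ≡ 0 at y ∈ {0, 7}; common: ∅.
  x = 3: f ≡ 0 at y ∈ {4}; g ≡ 0 at y ∈ {4, 10}; common: {4}.
  x = 4: f ≡ 0 at y ∈ {3}; g ≡ 0 at y ∈ {5}; common: ∅.
  x = 5: f ≡ 0 at y ∈ {2}; g ≡ 0 at y ∈ ∅; common: ∅.
  x = 6: f ≡ 0 at y ∈ {1}; g ≡ 0 at y ∈ ∅; common: ∅.
  x = 7: f ≡ 0 at y ∈ {0}; g ≡ 0 at y ∈ ∅; common: ∅.
  x = 8: f ≡ 0 at y ∈ {10}; g ≡ 0 at y ∈ {8}; common: ∅.
  x = 9: f ≡ 0 at y ∈ {9}; g ≡ 0 at y ∈ {3, 9}; common: {9}.
  x = 10: f ≡ 0 at y ∈ {8}; g ≡ 0 at y ∈ {2, 6}; common: ∅.
Collecting: common zeros = {(3, 4), (9, 9)}, so the count is 2.
Comparison with the Bézout bound: 2 ≤ 2 = deg(f)·deg(g), as expected for curves with no common component (the bound is attained).


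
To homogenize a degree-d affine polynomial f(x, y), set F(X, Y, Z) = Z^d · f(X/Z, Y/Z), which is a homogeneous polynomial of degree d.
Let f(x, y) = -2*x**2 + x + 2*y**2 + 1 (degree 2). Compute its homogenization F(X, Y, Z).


F(X, Y, Z) = -2*X**2 + X*Z + 2*Y**2 + Z**2

deg(f) = 2.
Substitute x = X/Z, y = Y/Z into f, then multiply by Z^2.
  monomial -2·x^2·y^0 ↦ -2·X^2·Y^0·Z^0.
  monomial 1·x^1·y^0 ↦ 1·X^1·Y^0·Z^1.
  monomial 2·x^0·y^2 ↦ 2·X^0·Y^2·Z^0.
  monomial 1·x^0·y^0 ↦ 1·X^0·Y^0·Z^2.
Collecting: F(X, Y, Z) = -2*X**2 + X*Z + 2*Y**2 + Z**2.


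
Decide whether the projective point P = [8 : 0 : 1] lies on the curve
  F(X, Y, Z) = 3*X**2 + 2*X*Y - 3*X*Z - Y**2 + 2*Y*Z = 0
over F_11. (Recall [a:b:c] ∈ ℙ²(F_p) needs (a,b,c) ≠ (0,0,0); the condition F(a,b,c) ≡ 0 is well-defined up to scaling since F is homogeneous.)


F(8,0,1) ≡ 3 (mod 11); P is NOT on the curve.

Evaluate F(8, 0, 1) term-by-term (mod 11).
  3*X**2 ↦ 3·64·1·1 = 192
  2*X*Y ↦ 2·8·0·1 = 0
  -3*X*Z ↦ -3·8·1·1 = -24
  -Y**2 ↦ -1·1·0·1 = 0
  2*Y*Z ↦ 2·1·0·1 = 0
Sum: F(8, 0, 1) = (192) + (0) + (-24) + (0) + (0) = 168.
Reducing mod 11: 168 ≡ 3 (mod 11).
Since F(a, b, c) ≡ 3 ≠ 0 (mod 11), P does NOT lie on the curve.


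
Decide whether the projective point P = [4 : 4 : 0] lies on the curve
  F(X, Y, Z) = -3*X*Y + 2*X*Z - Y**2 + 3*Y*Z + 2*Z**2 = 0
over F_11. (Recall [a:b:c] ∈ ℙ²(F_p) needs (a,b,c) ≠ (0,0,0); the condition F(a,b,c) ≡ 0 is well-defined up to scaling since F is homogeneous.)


F(4,4,0) ≡ 2 (mod 11); P is NOT on the curve.

Evaluate F(4, 4, 0) term-by-term (mod 11).
  -3*X*Y ↦ -3·4·4·1 = -48
  2*X*Z ↦ 2·4·1·0 = 0
  -Y**2 ↦ -1·1·16·1 = -16
  3*Y*Z ↦ 3·1·4·0 = 0
  2*Z**2 ↦ 2·1·1·0 = 0
Sum: F(4, 4, 0) = (-48) + (0) + (-16) + (0) + (0) = -64.
Reducing mod 11: -64 ≡ 2 (mod 11).
Since F(a, b, c) ≡ 2 ≠ 0 (mod 11), P does NOT lie on the curve.


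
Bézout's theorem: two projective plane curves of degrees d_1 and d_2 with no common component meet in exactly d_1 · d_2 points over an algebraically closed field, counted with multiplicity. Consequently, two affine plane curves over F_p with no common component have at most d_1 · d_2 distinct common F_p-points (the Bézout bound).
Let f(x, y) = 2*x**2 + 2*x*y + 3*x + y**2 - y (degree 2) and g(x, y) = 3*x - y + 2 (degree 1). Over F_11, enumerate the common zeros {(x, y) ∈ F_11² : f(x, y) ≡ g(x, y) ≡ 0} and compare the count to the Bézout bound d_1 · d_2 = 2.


Common zeros: ∅; count = 0; Bézout bound = 2.

deg(f) = 2, deg(g) = 1, so Bézout bound = 2.
Scan x ∈ F_11. For each x, list the y ∈ F_11 with f(x, y) ≡ 0 and those with g(x, y) ≡ 0 (mod 11); the common zeros in that column are the intersection.
  x = 0: f ≡ 0 at y ∈ {0, 1}; g ≡ 0 at y ∈ {2}; common: ∅.
  x = 1: f ≡ 0 at y ∈ {2, 8}; g ≡ 0 at y ∈ {5}; common: ∅.
  x = 2: f ≡ 0 at y ∈ ∅; g ≡ 0 at y ∈ {8}; common: ∅.
  x = 3: f ≡ 0 at y ∈ {1, 5}; g ≡ 0 at y ∈ {0}; common: ∅.
  x = 4: f ≡ 0 at y ∈ {0, 4}; g ≡ 0 at y ∈ {3}; common: ∅.
  x = 5: f ≡ 0 at y ∈ ∅; g ≡ 0 at y ∈ {6}; common: ∅.
  x = 6: f ≡ 0 at y ∈ {3, 8}; g ≡ 0 at y ∈ {9}; common: ∅.
  x = 7: f ≡ 0 at y ∈ {4, 5}; g ≡ 0 at y ∈ {1}; common: ∅.
  x = 8: f ≡ 0 at y ∈ ∅; g ≡ 0 at y ∈ {4}; common: ∅.
  x = 9: f ≡ 0 at y ∈ ∅; g ≡ 0 at y ∈ {7}; common: ∅.
  x = 10: f ≡ 0 at y ∈ ∅; g ≡ 0 at y ∈ {10}; common: ∅.
Collecting: common zeros = ∅, so the count is 0.
Comparison with the Bézout bound: 0 ≤ 2 = deg(f)·deg(g), as expected for curves with no common component (the affine F_11-count falls short of the bound because intersections may lie at infinity, over extension fields, or carry multiplicity).


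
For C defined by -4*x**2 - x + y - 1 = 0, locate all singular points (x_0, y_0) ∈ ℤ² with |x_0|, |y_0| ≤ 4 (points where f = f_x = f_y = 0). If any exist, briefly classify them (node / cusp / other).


No singular points in the scanned grid; C is smooth there.

Compute partial derivatives:
  f_x = -8*x - 1.
  f_y = 1.
f_y = 1 is a nonzero constant, so f_y never vanishes: no point (x, y) can satisfy f = f_x = f_y = 0. In particular no (x, y) ∈ {−4, ..., 4}² is singular; the curve is smooth.


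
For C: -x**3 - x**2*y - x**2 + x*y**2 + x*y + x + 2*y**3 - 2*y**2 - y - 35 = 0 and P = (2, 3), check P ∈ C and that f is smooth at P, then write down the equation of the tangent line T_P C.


Tangent line at P: -15*x + 51*y - 123 = 0.

Step 1: f(2, 3) = 0, so P lies on C.
Step 2: partial derivatives
  f_x(x, y) = -3*x**2 - 2*x*y - 2*x + y**2 + y + 1, f_y(x, y) = -x**2 + 2*x*y + x + 6*y**2 - 4*y - 1.
  f_x(P) = -15, f_y(P) = 51 (gradient nonzero, so P is smooth).
Step 3: tangent line at P: -15·(x − 2) + 51·(y − 3) = 0.
Expanding: -15*x + 51*y - 123 = 0.


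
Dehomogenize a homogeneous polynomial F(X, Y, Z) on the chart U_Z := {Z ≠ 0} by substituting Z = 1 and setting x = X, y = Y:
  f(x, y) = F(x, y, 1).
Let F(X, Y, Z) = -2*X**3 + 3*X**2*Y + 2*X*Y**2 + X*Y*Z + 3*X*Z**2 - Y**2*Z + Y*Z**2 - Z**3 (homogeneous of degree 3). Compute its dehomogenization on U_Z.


f(x, y) = -2*x**3 + 3*x**2*y + 2*x*y**2 + x*y + 3*x - y**2 + y - 1

On U_Z we set Z = 1. Each monomial c·X^i·Y^j·Z^k in F becomes c·x^i·y^j·1^k = c·x^i·y^j.
Substituting Z = 1: F(X, Y, 1) = -2*x**3 + 3*x**2*y + 2*x*y**2 + x*y + 3*x - y**2 + y - 1.
Note: deg(f) ≤ deg(F) = 3; strict inequality happens when F is divisible by Z (lost terms).


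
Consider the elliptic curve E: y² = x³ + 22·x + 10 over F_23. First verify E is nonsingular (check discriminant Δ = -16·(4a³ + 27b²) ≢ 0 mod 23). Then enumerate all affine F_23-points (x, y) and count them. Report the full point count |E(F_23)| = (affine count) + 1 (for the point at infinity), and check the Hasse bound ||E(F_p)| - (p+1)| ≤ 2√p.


Affine points = {(2, 4), (2, 19), (4, 1), (4, 22), (6, 6), (6, 17), (7, 1), (7, 22), (8, 10), (8, 13), (12, 1), (12, 22), (13, 3), (13, 20), (14, 7), (14, 16), (15, 9), (15, 14), (20, 3), (20, 20), (21, 2), (21, 21)}; affine count = 22; |E(F_23)| = 23.

Discriminant check: Δ ∝ 4a³ + 27b² = 4·22³ + 27·10² = 4·10648 + 27·100 ≡ 5 (mod 23). Nonzero ⇒ E is nonsingular.
For each x ∈ F_23, compute rhs = x³ + 22·x + 10 mod 23, then count y ∈ F_23 with y² ≡ rhs.
  x = 0: rhs = 10, matching y values: none (0 points).
  x = 1: rhs = 10, matching y values: none (0 points).
  x = 2: rhs = 16, matching y values: 4, 19 (2 points).
  x = 3: rhs = 11, matching y values: none (0 points).
  x = 4: rhs = 1, matching y values: 1, 22 (2 points).
  x = 5: rhs = 15, matching y values: none (0 points).
  x = 6: rhs = 13, matching y values: 6, 17 (2 points).
  x = 7: rhs = 1, matching y values: 1, 22 (2 points).
  x = 8: rhs = 8, matching y values: 10, 13 (2 points).
  x = 9: rhs = 17, matching y values: none (0 points).
  x = 10: rhs = 11, matching y values: none (0 points).
  x = 11: rhs = 19, matching y values: none (0 points).
  x = 12: rhs = 1, matching y values: 1, 22 (2 points).
  x = 13: rhs = 9, matching y values: 3, 20 (2 points).
  x = 14: rhs = 3, matching y values: 7, 16 (2 points).
  x = 15: rhs = 12, matching y values: 9, 14 (2 points).
  x = 16: rhs = 19, matching y values: none (0 points).
  x = 17: rhs = 7, matching y values: none (0 points).
  x = 18: rhs = 5, matching y values: none (0 points).
  x = 19: rhs = 19, matching y values: none (0 points).
  x = 20: rhs = 9, matching y values: 3, 20 (2 points).
  x = 21: rhs = 4, matching y values: 2, 21 (2 points).
  x = 22: rhs = 10, matching y values: none (0 points).
Total affine count: 22.
Full point count |E(F_23)| = 22 + 1 = 23.
Hasse bound: |23 − (23+1)| = |-1| = 1 ≤ 2√23 ≈ 9.5917 ✓.


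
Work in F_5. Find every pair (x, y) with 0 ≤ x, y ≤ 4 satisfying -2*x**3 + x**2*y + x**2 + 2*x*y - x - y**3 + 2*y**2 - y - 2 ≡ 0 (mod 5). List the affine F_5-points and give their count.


Affine F_5-points: {(1, 2), (2, 4), (3, 0), (3, 1)}; count = 4.

For each of the 25 pairs (x, y) ∈ F_5², evaluate f(x, y) mod 5. Record the zeros.
  x = 0: [0↦3, 1↦3, 2↦1, 3↦1, 4↦2]  zeros at y ∈ ∅
  x = 1: [0↦1, 1↦4, 2↦0, 3↦3, 4↦2]  zeros at y ∈ {2}
  x = 2: [0↦4, 1↦2, 2↦3, 3↦1, 4↦0]  zeros at y ∈ {4}
  x = 3: [0↦0, 1↦0, 2↦3, 3↦3, 4↦4]  zeros at y ∈ {0, 1}
  x = 4: [0↦2, 1↦1, 2↦3, 3↦2, 4↦2]  zeros at y ∈ ∅
Collecting zeros: affine points = {(1, 2), (2, 4), (3, 0), (3, 1)}.
Total count |C(F_5)_aff| = 4.


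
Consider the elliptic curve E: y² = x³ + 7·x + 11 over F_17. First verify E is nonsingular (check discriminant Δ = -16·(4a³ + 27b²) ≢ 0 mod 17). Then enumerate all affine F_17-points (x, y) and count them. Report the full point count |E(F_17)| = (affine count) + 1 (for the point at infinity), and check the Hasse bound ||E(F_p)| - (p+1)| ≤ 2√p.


Affine points = {(1, 6), (1, 11), (2, 4), (2, 13), (3, 5), (3, 12), (4, 1), (4, 16), (5, 1), (5, 16), (8, 1), (8, 16), (9, 2), (9, 15), (11, 5), (11, 12), (12, 2), (12, 15), (13, 2), (13, 15)}; affine count = 20; |E(F_17)| = 21.

Discriminant check: Δ ∝ 4a³ + 27b² = 4·7³ + 27·11² = 4·343 + 27·121 ≡ 15 (mod 17). Nonzero ⇒ E is nonsingular.
For each x ∈ F_17, compute rhs = x³ + 7·x + 11 mod 17, then count y ∈ F_17 with y² ≡ rhs.
  x = 0: rhs = 11, matching y values: none (0 points).
  x = 1: rhs = 2, matching y values: 6, 11 (2 points).
  x = 2: rhs = 16, matching y values: 4, 13 (2 points).
  x = 3: rhs = 8, matching y values: 5, 12 (2 points).
  x = 4: rhs = 1, matching y values: 1, 16 (2 points).
  x = 5: rhs = 1, matching y values: 1, 16 (2 points).
  x = 6: rhs = 14, matching y values: none (0 points).
  x = 7: rhs = 12, matching y values: none (0 points).
  x = 8: rhs = 1, matching y values: 1, 16 (2 points).
  x = 9: rhs = 4, matching y values: 2, 15 (2 points).
  x = 10: rhs = 10, matching y values: none (0 points).
  x = 11: rhs = 8, matching y values: 5, 12 (2 points).
  x = 12: rhs = 4, matching y values: 2, 15 (2 points).
  x = 13: rhs = 4, matching y values: 2, 15 (2 points).
  x = 14: rhs = 14, matching y values: none (0 points).
  x = 15: rhs = 6, matching y values: none (0 points).
  x = 16: rhs = 3, matching y values: none (0 points).
Total affine count: 20.
Full point count |E(F_17)| = 20 + 1 = 21.
Hasse bound: |21 − (17+1)| = |3| = 3 ≤ 2√17 ≈ 8.2462 ✓.


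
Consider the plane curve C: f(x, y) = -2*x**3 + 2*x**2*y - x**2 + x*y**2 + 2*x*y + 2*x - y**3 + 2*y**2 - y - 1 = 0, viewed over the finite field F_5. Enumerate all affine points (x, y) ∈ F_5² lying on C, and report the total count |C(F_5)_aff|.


Affine F_5-points: {(2, 3), (3, 2), (3, 4)}; count = 3.

For each of the 25 pairs (x, y) ∈ F_5², evaluate f(x, y) mod 5. Record the zeros.
  x = 0: [0↦4, 1↦4, 2↦2, 3↦2, 4↦3]  zeros at y ∈ ∅
  x = 1: [0↦3, 1↦3, 2↦3, 3↦2, 4↦4]  zeros at y ∈ ∅
  x = 2: [0↦3, 1↦2, 2↦3, 3↦0, 4↦2]  zeros at y ∈ {3}
  x = 3: [0↦2, 1↦4, 2↦0, 3↦4, 4↦0]  zeros at y ∈ {2, 4}
  x = 4: [0↦3, 1↦2, 2↦2, 3↦2, 4↦1]  zeros at y ∈ ∅
Collecting zeros: affine points = {(2, 3), (3, 2), (3, 4)}.
Total count |C(F_5)_aff| = 3.


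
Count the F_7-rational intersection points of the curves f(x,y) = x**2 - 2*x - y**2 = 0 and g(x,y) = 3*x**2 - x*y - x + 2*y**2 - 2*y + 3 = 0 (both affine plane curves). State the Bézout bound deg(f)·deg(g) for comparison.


Common zeros: ∅; count = 0; Bézout bound = 4.

deg(f) = 2, deg(g) = 2, so Bézout bound = 4.
Scan x ∈ F_7. For each x, list the y ∈ F_7 with f(x, y) ≡ 0 and those with g(x, y) ≡ 0 (mod 7); the common zeros in that column are the intersection.
  x = 0: f ≡ 0 at y ∈ {0}; g ≡ 0 at y ∈ {2, 6}; common: ∅.
  x = 1: f ≡ 0 at y ∈ ∅; g ≡ 0 at y ∈ {2, 3}; common: ∅.
  x = 2: f ≡ 0 at y ∈ {0}; g ≡ 0 at y ∈ ∅; common: ∅.
  x = 3: f ≡ 0 at y ∈ ∅; g ≡ 0 at y ∈ ∅; common: ∅.
  x = 4: f ≡ 0 at y ∈ {1, 6}; g ≡ 0 at y ∈ ∅; common: ∅.
  x = 5: f ≡ 0 at y ∈ {1, 6}; g ≡ 0 at y ∈ {3, 4}; common: ∅.
  x = 6: f ≡ 0 at y ∈ ∅; g ≡ 0 at y ∈ {0, 4}; common: ∅.
Collecting: common zeros = ∅, so the count is 0.
Comparison with the Bézout bound: 0 ≤ 4 = deg(f)·deg(g), as expected for curves with no common component (the affine F_7-count falls short of the bound because intersections may lie at infinity, over extension fields, or carry multiplicity).


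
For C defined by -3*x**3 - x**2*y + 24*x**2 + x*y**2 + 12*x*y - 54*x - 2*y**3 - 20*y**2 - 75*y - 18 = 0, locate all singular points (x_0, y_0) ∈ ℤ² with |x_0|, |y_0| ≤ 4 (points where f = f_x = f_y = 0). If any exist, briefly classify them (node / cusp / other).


Singular points: {(3, -3)}; classification: cusp.

Compute partial derivatives:
  f_x = -9*x**2 - 2*x*y + 48*x + y**2 + 12*y - 54.
  f_y = -x**2 + 2*x*y + 12*x - 6*y**2 - 40*y - 75.
Scan x_0 ∈ {−4, ..., 4}. For each x_0, f_y(x_0, y) is a polynomial in y; find its integer roots y ∈ {−4, ..., 4}, then test f_x and f at those candidates.
  x = -4: f_y(-4, y) = -6*y**2 - 48*y - 139; no integer root y with |y| ≤ 4.
  x = -3: f_y(-3, y) = -6*y**2 - 46*y - 120; no integer root y with |y| ≤ 4.
  x = -2: f_y(-2, y) = -6*y**2 - 44*y - 103; no integer root y with |y| ≤ 4.
  x = -1: f_y(-1, y) = -6*y**2 - 42*y - 88; no integer root y with |y| ≤ 4.
  x = 0: f_y(0, y) = -6*y**2 - 40*y - 75; no integer root y with |y| ≤ 4.
  x = 1: f_y(1, y) = -6*y**2 - 38*y - 64; no integer root y with |y| ≤ 4.
  x = 2: f_y(2, y) = -6*y**2 - 36*y - 55; no integer root y with |y| ≤ 4.
  x = 3: f_y(3, y) = -6*y**2 - 34*y - 48; vanishes at y ∈ {-3}. (3, -3): f_x = 0, f = 0 — SINGULAR.
  x = 4: f_y(4, y) = -6*y**2 - 32*y - 43; no integer root y with |y| ≤ 4.
Only singular point on the grid: (3, -3).
Classify: substitute x = 3 + u, y = -3 + v and expand: f = -3*u**3 - u**2*v + u*v**2 - 2*v**3 + v**2.
No constant or linear terms (consistent with a singular point). Quadratic part: v**2. Cubic part: -3*u**3 - u**2*v + u*v**2 - 2*v**3.
The quadratic part v**2 is a perfect square, so there is a single (double) tangent line v = 0, i.e. y = -3. Restricting the cubic part to that line (v = 0) leaves -3*u**3 ≠ 0, so f is not divisible by v and the branch is v² ≈ 3*u**3 to lowest order — this is a cusp.
Classification: cusp.


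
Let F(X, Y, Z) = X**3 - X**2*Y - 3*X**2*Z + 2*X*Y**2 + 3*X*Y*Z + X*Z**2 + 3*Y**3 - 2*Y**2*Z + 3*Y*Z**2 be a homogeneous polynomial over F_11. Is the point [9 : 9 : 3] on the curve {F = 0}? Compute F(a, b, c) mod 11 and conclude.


F(9,9,3) ≡ 7 (mod 11); P is NOT on the curve.

Evaluate F(9, 9, 3) term-by-term (mod 11).
  X**3 ↦ 1·729·1·1 = 729
  -X**2*Y ↦ -1·81·9·1 = -729
  -3*X**2*Z ↦ -3·81·1·3 = -729
  2*X*Y**2 ↦ 2·9·81·1 = 1458
  3*X*Y*Z ↦ 3·9·9·3 = 729
  X*Z**2 ↦ 1·9·1·9 = 81
  3*Y**3 ↦ 3·1·729·1 = 2187
  -2*Y**2*Z ↦ -2·1·81·3 = -486
  3*Y*Z**2 ↦ 3·1·9·9 = 243
Sum: F(9, 9, 3) = (729) + (-729) + (-729) + (1458) + (729) + (81) + (2187) + (-486) + (243) = 3483.
Reducing mod 11: 3483 ≡ 7 (mod 11).
Since F(a, b, c) ≡ 7 ≠ 0 (mod 11), P does NOT lie on the curve.


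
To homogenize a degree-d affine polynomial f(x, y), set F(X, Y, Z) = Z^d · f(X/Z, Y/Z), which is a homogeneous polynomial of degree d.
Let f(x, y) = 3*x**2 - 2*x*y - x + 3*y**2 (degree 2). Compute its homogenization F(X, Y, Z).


F(X, Y, Z) = 3*X**2 - 2*X*Y - X*Z + 3*Y**2

deg(f) = 2.
Substitute x = X/Z, y = Y/Z into f, then multiply by Z^2.
  monomial 3·x^2·y^0 ↦ 3·X^2·Y^0·Z^0.
  monomial -2·x^1·y^1 ↦ -2·X^1·Y^1·Z^0.
  monomial -1·x^1·y^0 ↦ -1·X^1·Y^0·Z^1.
  monomial 3·x^0·y^2 ↦ 3·X^0·Y^2·Z^0.
Collecting: F(X, Y, Z) = 3*X**2 - 2*X*Y - X*Z + 3*Y**2.


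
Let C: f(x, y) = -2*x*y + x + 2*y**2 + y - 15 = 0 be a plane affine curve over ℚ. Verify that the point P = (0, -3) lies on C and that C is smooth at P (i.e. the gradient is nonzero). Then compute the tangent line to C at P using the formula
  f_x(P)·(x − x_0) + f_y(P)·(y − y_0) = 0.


Tangent line at P: 7*x - 11*y - 33 = 0.

Step 1: f(0, -3) = 0, so P lies on C.
Step 2: partial derivatives
  f_x(x, y) = 1 - 2*y, f_y(x, y) = -2*x + 4*y + 1.
  f_x(P) = 7, f_y(P) = -11 (gradient nonzero, so P is smooth).
Step 3: tangent line at P: 7·(x − 0) + -11·(y − -3) = 0.
Expanding: 7*x - 11*y - 33 = 0.


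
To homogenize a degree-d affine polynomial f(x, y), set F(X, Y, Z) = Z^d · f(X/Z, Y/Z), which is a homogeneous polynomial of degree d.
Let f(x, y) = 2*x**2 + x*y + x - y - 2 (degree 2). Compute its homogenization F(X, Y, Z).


F(X, Y, Z) = 2*X**2 + X*Y + X*Z - Y*Z - 2*Z**2

deg(f) = 2.
Substitute x = X/Z, y = Y/Z into f, then multiply by Z^2.
  monomial 2·x^2·y^0 ↦ 2·X^2·Y^0·Z^0.
  monomial 1·x^1·y^1 ↦ 1·X^1·Y^1·Z^0.
  monomial 1·x^1·y^0 ↦ 1·X^1·Y^0·Z^1.
  monomial -1·x^0·y^1 ↦ -1·X^0·Y^1·Z^1.
  monomial -2·x^0·y^0 ↦ -2·X^0·Y^0·Z^2.
Collecting: F(X, Y, Z) = 2*X**2 + X*Y + X*Z - Y*Z - 2*Z**2.


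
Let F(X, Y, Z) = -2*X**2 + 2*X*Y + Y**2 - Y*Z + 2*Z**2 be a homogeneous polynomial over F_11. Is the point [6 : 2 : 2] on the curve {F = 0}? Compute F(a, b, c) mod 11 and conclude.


F(6,2,2) ≡ 4 (mod 11); P is NOT on the curve.

Evaluate F(6, 2, 2) term-by-term (mod 11).
  -2*X**2 ↦ -2·36·1·1 = -72
  2*X*Y ↦ 2·6·2·1 = 24
  Y**2 ↦ 1·1·4·1 = 4
  -Y*Z ↦ -1·1·2·2 = -4
  2*Z**2 ↦ 2·1·1·4 = 8
Sum: F(6, 2, 2) = (-72) + (24) + (4) + (-4) + (8) = -40.
Reducing mod 11: -40 ≡ 4 (mod 11).
Since F(a, b, c) ≡ 4 ≠ 0 (mod 11), P does NOT lie on the curve.


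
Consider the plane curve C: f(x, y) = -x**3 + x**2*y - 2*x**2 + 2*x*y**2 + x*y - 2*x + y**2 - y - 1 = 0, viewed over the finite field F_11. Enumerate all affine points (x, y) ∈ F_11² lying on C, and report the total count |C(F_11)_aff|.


Affine F_11-points: {(0, 4), (0, 8), (2, 1), (2, 9), (3, 3), (3, 8), (4, 1), (4, 3), (5, 3), (7, 2), (7, 9), (9, 6), (9, 9), (10, 0), (10, 10)}; count = 15.

For each of the 121 pairs (x, y) ∈ F_11², evaluate f(x, y) mod 11. Record the zeros.
  x = 0: [0↦10, 1↦10, 2↦1, 3↦5, 4↦0, 5↦8, 6↦7, 7↦8, 8↦0, 9↦5, 10↦1]  zeros at y ∈ {4, 8}
  x = 1: [0↦5, 1↦9, 2↦8, 3↦2, 4↦2, 5↦8, 6↦9, 7↦5, 8↦7, 9↦4, 10↦7]  zeros at y ∈ ∅
  x = 2: [0↦1, 1↦0, 2↦9, 3↦6, 4↦2, 5↦8, 6↦2, 7↦6, 8↦9, 9↦0, 10↦1]  zeros at y ∈ {1, 9}
  x = 3: [0↦3, 1↦10, 2↦9, 3↦0, 4↦5, 5↦2, 6↦2, 7↦5, 8↦0, 9↦9, 10↦10]  zeros at y ∈ {3, 8}
  x = 4: [0↦5, 1↦0, 2↦2, 3↦0, 4↦5, 5↦6, 6↦3, 7↦7, 8↦7, 9↦3, 10↦6]  zeros at y ∈ {1, 3}
  x = 5: [0↦1, 1↦8, 2↦4, 3↦0, 4↦7, 5↦3, 6↦10, 7↦6, 8↦2, 9↦9, 10↦5]  zeros at y ∈ {3}
  x = 6: [0↦7, 1↦6, 2↦9, 3↦5, 4↦5, 5↦9, 6↦6, 7↦7, 8↦1, 9↦10, 10↦1]  zeros at y ∈ ∅
  x = 7: [0↦6, 1↦10, 2↦0, 3↦9, 4↦4, 5↦7, 6↦7, 7↦4, 8↦9, 9↦0, 10↦10]  zeros at y ∈ {2, 9}
  x = 8: [0↦3, 1↦3, 2↦4, 3↦6, 4↦9, 5↦2, 6↦7, 7↦2, 8↦9, 9↦6, 10↦4]  zeros at y ∈ ∅
  x = 9: [0↦3, 1↦1, 2↦4, 3↦1, 4↦3, 5↦10, 6↦0, 7↦6, 8↦6, 9↦0, 10↦10]  zeros at y ∈ {6, 9}
  x = 10: [0↦0, 1↦9, 2↦5, 3↦10, 4↦2, 5↦3, 6↦2, 7↦10, 8↦5, 9↦9, 10↦0]  zeros at y ∈ {0, 10}
Collecting zeros: affine points = {(0, 4), (0, 8), (2, 1), (2, 9), (3, 3), (3, 8), (4, 1), (4, 3), (5, 3), (7, 2), (7, 9), (9, 6), (9, 9), (10, 0), (10, 10)}.
Total count |C(F_11)_aff| = 15.


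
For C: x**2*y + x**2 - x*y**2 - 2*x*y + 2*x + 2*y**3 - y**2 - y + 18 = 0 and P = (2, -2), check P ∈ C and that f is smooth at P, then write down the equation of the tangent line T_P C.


Tangent line at P: -2*x + 35*y + 74 = 0.

Step 1: f(2, -2) = 0, so P lies on C.
Step 2: partial derivatives
  f_x(x, y) = 2*x*y + 2*x - y**2 - 2*y + 2, f_y(x, y) = x**2 - 2*x*y - 2*x + 6*y**2 - 2*y - 1.
  f_x(P) = -2, f_y(P) = 35 (gradient nonzero, so P is smooth).
Step 3: tangent line at P: -2·(x − 2) + 35·(y − -2) = 0.
Expanding: -2*x + 35*y + 74 = 0.


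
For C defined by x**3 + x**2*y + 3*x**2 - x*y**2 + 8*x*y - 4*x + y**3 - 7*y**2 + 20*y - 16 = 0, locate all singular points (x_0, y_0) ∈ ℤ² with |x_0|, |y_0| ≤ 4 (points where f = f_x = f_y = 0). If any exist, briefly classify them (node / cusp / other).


Singular points: {(-2, 2)}; classification: node.

Compute partial derivatives:
  f_x = 3*x**2 + 2*x*y + 6*x - y**2 + 8*y - 4.
  f_y = x**2 - 2*x*y + 8*x + 3*y**2 - 14*y + 20.
Scan x_0 ∈ {−4, ..., 4}. For each x_0, f_y(x_0, y) is a polynomial in y; find its integer roots y ∈ {−4, ..., 4}, then test f_x and f at those candidates.
  x = -4: f_y(-4, y) = 3*y**2 - 6*y + 4; no integer root y with |y| ≤ 4.
  x = -3: f_y(-3, y) = 3*y**2 - 8*y + 5; vanishes at y ∈ {1}. (-3, 1): f_x = 6 ≠ 0.
  x = -2: f_y(-2, y) = 3*y**2 - 10*y + 8; vanishes at y ∈ {2}. (-2, 2): f_x = 0, f = 0 — SINGULAR.
  x = -1: f_y(-1, y) = 3*y**2 - 12*y + 13; no integer root y with |y| ≤ 4.
  x = 0: f_y(0, y) = 3*y**2 - 14*y + 20; no integer root y with |y| ≤ 4.
  x = 1: f_y(1, y) = 3*y**2 - 16*y + 29; no integer root y with |y| ≤ 4.
  x = 2: f_y(2, y) = 3*y**2 - 18*y + 40; no integer root y with |y| ≤ 4.
  x = 3: f_y(3, y) = 3*y**2 - 20*y + 53; no integer root y with |y| ≤ 4.
  x = 4: f_y(4, y) = 3*y**2 - 22*y + 68; no integer root y with |y| ≤ 4.
Only singular point on the grid: (-2, 2).
Classify: substitute x = -2 + u, y = 2 + v and expand: f = u**3 + u**2*v - u**2 - u*v**2 + v**3 + v**2.
No constant or linear terms (consistent with a singular point). Quadratic part: -u**2 + v**2. Cubic part: u**3 + u**2*v - u*v**2 + v**3.
The quadratic part v**2 - u**2 = (v − u)(v + u) splits into two distinct linear factors, so there are two distinct tangent lines y − 2 = ±(x − -2) — this is a node (ordinary double point).
Classification: node.


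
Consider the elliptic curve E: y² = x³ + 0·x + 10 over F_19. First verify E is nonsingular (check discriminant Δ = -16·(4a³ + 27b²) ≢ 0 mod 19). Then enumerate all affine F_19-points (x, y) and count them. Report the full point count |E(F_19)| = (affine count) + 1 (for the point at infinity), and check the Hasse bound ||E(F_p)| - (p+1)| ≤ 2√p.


Affine points = {(1, 7), (1, 12), (4, 6), (4, 13), (6, 6), (6, 13), (7, 7), (7, 12), (8, 3), (8, 16), (9, 6), (9, 13), (11, 7), (11, 12), (12, 3), (12, 16), (18, 3), (18, 16)}; affine count = 18; |E(F_19)| = 19.

Discriminant check: Δ ∝ 4a³ + 27b² = 4·0³ + 27·10² = 4·0 + 27·100 ≡ 2 (mod 19). Nonzero ⇒ E is nonsingular.
For each x ∈ F_19, compute rhs = x³ + 0·x + 10 mod 19, then count y ∈ F_19 with y² ≡ rhs.
  x = 0: rhs = 10, matching y values: none (0 points).
  x = 1: rhs = 11, matching y values: 7, 12 (2 points).
  x = 2: rhs = 18, matching y values: none (0 points).
  x = 3: rhs = 18, matching y values: none (0 points).
  x = 4: rhs = 17, matching y values: 6, 13 (2 points).
  x = 5: rhs = 2, matching y values: none (0 points).
  x = 6: rhs = 17, matching y values: 6, 13 (2 points).
  x = 7: rhs = 11, matching y values: 7, 12 (2 points).
  x = 8: rhs = 9, matching y values: 3, 16 (2 points).
  x = 9: rhs = 17, matching y values: 6, 13 (2 points).
  x = 10: rhs = 3, matching y values: none (0 points).
  x = 11: rhs = 11, matching y values: 7, 12 (2 points).
  x = 12: rhs = 9, matching y values: 3, 16 (2 points).
  x = 13: rhs = 3, matching y values: none (0 points).
  x = 14: rhs = 18, matching y values: none (0 points).
  x = 15: rhs = 3, matching y values: none (0 points).
  x = 16: rhs = 2, matching y values: none (0 points).
  x = 17: rhs = 2, matching y values: none (0 points).
  x = 18: rhs = 9, matching y values: 3, 16 (2 points).
Total affine count: 18.
Full point count |E(F_19)| = 18 + 1 = 19.
Hasse bound: |19 − (19+1)| = |-1| = 1 ≤ 2√19 ≈ 8.7178 ✓.
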